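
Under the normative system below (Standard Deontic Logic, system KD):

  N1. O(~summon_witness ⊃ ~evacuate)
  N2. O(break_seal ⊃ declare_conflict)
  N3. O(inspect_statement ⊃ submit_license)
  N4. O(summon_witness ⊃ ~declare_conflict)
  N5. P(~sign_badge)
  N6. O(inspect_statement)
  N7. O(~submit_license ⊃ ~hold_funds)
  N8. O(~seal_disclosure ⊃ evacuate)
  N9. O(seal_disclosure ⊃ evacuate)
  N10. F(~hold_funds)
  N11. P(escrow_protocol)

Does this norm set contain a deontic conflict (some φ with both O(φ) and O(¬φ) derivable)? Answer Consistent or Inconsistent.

Premise 7 is O(~submit_license ⊃ ~hold_funds), but O(~submit_license) is not derivable from the premises, so it does not yield O(~hold_funds).
So O(~hold_funds) is not derivable, and the apparent clash with O(hold_funds) does not arise.
A world satisfying every obligation exists (e.g. break_seal=false, declare_conflict=false, escrow_protocol=false, evacuate=true, hold_funds=true, inspect_statement=true, seal_disclosure=false, sign_badge=false, submit_license=true, summon_witness=true); no atom is both obligatory and forbidden, so the set is consistent.

Consistent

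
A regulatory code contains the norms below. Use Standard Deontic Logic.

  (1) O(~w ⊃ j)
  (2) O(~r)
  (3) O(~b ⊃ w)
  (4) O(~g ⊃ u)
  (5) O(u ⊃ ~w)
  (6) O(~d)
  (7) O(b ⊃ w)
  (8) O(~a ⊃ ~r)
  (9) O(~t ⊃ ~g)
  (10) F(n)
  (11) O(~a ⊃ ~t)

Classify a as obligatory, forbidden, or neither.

Premises 7 and 3 are O(b ⊃ w) and O(~b ⊃ w); every ideal world satisfies b or ~b, so in either case w holds — hence O(w).
The contrapositive of premise 5 (O(u ⊃ ~w)) is O(w ⊃ ~u), and O(w) is already established, so O(~u).
Premise 4 is O(~g ⊃ u); contrapositively O(~u ⊃ g). Since O(~u) holds, K gives O(g).
Premise 9, O(~t ⊃ ~g), contraposes to O(g ⊃ t); with O(g) we get O(t).
Premise 11 is O(~a ⊃ ~t); contrapositively O(t ⊃ a). Since O(t) holds, K gives O(a).
Premises 1, 2, 6, 8, 10 do not contribute to this derivation.
Hence a is obligatory.

Obligatory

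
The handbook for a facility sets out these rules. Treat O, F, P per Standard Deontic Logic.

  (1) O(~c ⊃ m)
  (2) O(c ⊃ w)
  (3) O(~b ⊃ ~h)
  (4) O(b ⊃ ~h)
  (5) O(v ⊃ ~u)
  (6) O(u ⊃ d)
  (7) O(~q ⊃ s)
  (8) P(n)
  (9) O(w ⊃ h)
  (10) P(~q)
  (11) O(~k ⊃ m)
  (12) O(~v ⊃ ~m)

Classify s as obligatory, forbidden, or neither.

Premise 7 is O(~q ⊃ s), but O(~q) is not derivable from the premises (the permission P(~q) asserts only ~O(q), not O(~q)), so it does not yield O(s).
No premise or chain of K-axiom applications forces O(s), and none forces O(~s). So s is neither obligatory nor forbidden under these norms.

Neither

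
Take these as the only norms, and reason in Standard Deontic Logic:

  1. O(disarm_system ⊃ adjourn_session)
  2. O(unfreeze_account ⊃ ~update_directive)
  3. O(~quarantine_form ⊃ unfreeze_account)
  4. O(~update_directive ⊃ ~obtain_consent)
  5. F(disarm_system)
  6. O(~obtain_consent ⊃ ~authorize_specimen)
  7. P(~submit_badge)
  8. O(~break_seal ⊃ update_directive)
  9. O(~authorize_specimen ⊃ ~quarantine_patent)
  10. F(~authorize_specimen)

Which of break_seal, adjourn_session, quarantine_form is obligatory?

quarantine_form

Premise 10 is F(~authorize_specimen), i.e. O(authorize_specimen).
Premise 6 is O(~obtain_consent ⊃ ~authorize_specimen); contrapositively O(authorize_specimen ⊃ obtain_consent). Since O(authorize_specimen) holds, K gives O(obtain_consent).
The contrapositive of premise 4 (O(~update_directive ⊃ ~obtain_consent)) is O(obtain_consent ⊃ update_directive), and O(obtain_consent) is already established, so O(update_directive).
Premise 2 is O(unfreeze_account ⊃ ~update_directive); contrapositively O(update_directive ⊃ ~unfreeze_account). Since O(update_directive) holds, K gives O(~unfreeze_account).
Premise 3 is O(~quarantine_form ⊃ unfreeze_account); contrapositively O(~unfreeze_account ⊃ quarantine_form). Since O(~unfreeze_account) holds, K gives O(quarantine_form).
So O(quarantine_form) holds — quarantine_form is obligatory. None of the other listed options is made obligatory by any chain of premises.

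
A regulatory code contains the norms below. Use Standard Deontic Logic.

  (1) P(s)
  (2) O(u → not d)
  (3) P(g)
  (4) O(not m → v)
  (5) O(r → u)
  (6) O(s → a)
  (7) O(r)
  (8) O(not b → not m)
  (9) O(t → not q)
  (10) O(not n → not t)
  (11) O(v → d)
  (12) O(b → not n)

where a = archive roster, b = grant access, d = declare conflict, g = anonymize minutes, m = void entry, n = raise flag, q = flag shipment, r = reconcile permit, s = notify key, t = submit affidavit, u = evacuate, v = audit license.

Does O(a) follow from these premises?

Premise 6 is O(s → a), but O(s) is not derivable from the premises (the permission P(s) asserts only not O(not s), not O(s)), so it does not yield O(a).
No other premise forces O(a). An ideal world satisfying every premise can still have a false, so O(a) is not derivable.

No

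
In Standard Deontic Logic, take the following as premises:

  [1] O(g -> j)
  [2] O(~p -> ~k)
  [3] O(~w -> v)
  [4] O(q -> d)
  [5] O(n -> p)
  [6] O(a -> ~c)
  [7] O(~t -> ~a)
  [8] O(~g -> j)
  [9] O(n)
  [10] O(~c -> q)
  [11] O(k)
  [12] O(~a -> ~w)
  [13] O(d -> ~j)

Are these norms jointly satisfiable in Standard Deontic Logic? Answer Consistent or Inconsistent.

Premise 2 is O(~p -> ~k), but O(~p) is not derivable from the premises, so it does not yield O(~k).
So O(~k) is not derivable, and the apparent clash with O(k) does not arise.
A world satisfying every obligation exists (e.g. a=false, c=true, d=false, g=false, j=true, k=true, n=true, p=true, q=false, t=false, v=true, w=false); no atom is both obligatory and forbidden, so the set is consistent.

Consistent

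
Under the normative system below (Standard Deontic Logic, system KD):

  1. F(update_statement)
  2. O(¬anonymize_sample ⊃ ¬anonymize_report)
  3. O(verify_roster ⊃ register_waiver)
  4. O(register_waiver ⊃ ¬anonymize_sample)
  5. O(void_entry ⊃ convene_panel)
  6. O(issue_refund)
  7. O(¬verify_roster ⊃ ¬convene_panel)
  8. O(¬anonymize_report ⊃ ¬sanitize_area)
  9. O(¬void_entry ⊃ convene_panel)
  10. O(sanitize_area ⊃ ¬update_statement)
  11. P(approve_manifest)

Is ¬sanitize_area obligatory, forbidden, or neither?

Obligatory

Premises 5 and 9 cover both cases: O(void_entry ⊃ convene_panel) and O(¬void_entry ⊃ convene_panel). Since void_entry ∨ ¬void_entry is a tautology, O(convene_panel) follows.
Premise 7, O(¬verify_roster ⊃ ¬convene_panel), contraposes to O(convene_panel ⊃ verify_roster); with O(convene_panel) we get O(verify_roster).
With premise 3, O(verify_roster ⊃ register_waiver), the K-axiom yields O(register_waiver).
Premise 4 is O(register_waiver ⊃ ¬anonymize_sample); since O(register_waiver), deontic closure gives O(¬anonymize_sample).
With premise 2, O(¬anonymize_sample ⊃ ¬anonymize_report), the K-axiom yields O(¬anonymize_report).
From O(¬anonymize_report) and premise 8, O(¬anonymize_report ⊃ ¬sanitize_area), we obtain O(¬sanitize_area).
Premises 1, 6, 10, 11 do not contribute to this derivation.
Hence ¬sanitize_area is obligatory.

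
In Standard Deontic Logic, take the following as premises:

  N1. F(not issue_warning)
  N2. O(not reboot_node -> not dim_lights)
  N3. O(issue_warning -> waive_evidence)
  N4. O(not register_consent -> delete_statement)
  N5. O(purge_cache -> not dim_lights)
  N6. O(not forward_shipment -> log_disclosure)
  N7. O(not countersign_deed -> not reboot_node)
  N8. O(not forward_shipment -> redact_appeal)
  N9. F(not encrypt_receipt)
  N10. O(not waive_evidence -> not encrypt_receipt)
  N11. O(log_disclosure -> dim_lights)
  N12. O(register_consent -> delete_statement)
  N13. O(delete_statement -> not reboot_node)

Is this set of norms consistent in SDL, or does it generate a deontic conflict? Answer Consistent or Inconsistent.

Consistent

Premise 10 is O(not waive_evidence -> not encrypt_receipt), but O(not waive_evidence) is not derivable from the premises, so it does not yield O(not encrypt_receipt).
So O(not encrypt_receipt) is not derivable, and the apparent clash with O(encrypt_receipt) does not arise.
A world satisfying every obligation exists (e.g. countersign_deed=false, delete_statement=true, dim_lights=false, encrypt_receipt=true, forward_shipment=true, issue_warning=true, log_disclosure=false, purge_cache=false, reboot_node=false, redact_appeal=false, register_consent=false, waive_evidence=true); no atom is both obligatory and forbidden, so the set is consistent.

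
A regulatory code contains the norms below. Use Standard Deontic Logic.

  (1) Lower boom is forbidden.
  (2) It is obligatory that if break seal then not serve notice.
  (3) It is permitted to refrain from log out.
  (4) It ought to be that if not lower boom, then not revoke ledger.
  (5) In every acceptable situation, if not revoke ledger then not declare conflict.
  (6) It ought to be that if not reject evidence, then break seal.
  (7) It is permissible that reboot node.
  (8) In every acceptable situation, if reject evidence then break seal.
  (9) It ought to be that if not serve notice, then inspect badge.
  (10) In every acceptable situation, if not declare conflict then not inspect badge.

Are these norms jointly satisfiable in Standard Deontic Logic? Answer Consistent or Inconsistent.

By case analysis on reject_evidence: premise 8 gives O(reject_evidence → break_seal) and premise 6 gives O(¬reject_evidence → break_seal), so O(break_seal) either way.
With premise 2, O(break_seal → ¬serve_notice), the K-axiom yields O(¬serve_notice).
From O(¬serve_notice) and premise 9, O(¬serve_notice → inspect_badge), we obtain O(inspect_badge).
The contrapositive of premise 10 (O(¬declare_conflict → ¬inspect_badge)) is O(inspect_badge → declare_conflict), and O(inspect_badge) is already established, so O(declare_conflict).
Premise 5, O(¬revoke_ledger → ¬declare_conflict), contraposes to O(declare_conflict → revoke_ledger); with O(declare_conflict) we get O(revoke_ledger).
The contrapositive of premise 4 (O(¬lower_boom → ¬revoke_ledger)) is O(revoke_ledger → lower_boom), and O(revoke_ledger) is already established, so O(lower_boom).
But premise 1, F(lower_boom), means O(¬lower_boom).
We now have both O(lower_boom) and O(¬lower_boom) — lower_boom is simultaneously obligatory and forbidden, violating the D-axiom.

Inconsistent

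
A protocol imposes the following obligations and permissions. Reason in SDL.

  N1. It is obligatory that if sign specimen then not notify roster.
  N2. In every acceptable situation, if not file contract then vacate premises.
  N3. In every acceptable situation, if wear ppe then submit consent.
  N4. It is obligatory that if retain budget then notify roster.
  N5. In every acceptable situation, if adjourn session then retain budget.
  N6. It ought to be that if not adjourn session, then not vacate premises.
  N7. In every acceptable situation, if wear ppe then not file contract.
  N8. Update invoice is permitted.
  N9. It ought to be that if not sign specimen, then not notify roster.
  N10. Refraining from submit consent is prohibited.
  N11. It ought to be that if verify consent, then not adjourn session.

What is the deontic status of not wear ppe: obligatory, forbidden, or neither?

Obligatory

Premises 1 and 9 are O(sign_specimen → ¬notify_roster) and O(¬sign_specimen → ¬notify_roster); every ideal world satisfies sign_specimen or ¬sign_specimen, so in either case ¬notify_roster holds — hence O(¬notify_roster).
Premise 4, O(retain_budget → notify_roster), contraposes to O(¬notify_roster → ¬retain_budget); with O(¬notify_roster) we get O(¬retain_budget).
Premise 5 is O(adjourn_session → retain_budget); contrapositively O(¬retain_budget → ¬adjourn_session). Since O(¬retain_budget) holds, K gives O(¬adjourn_session).
With premise 6, O(¬adjourn_session → ¬vacate_premises), the K-axiom yields O(¬vacate_premises).
The contrapositive of premise 2 (O(¬file_contract → vacate_premises)) is O(¬vacate_premises → file_contract), and O(¬vacate_premises) is already established, so O(file_contract).
The contrapositive of premise 7 (O(wear_ppe → ¬file_contract)) is O(file_contract → ¬wear_ppe), and O(file_contract) is already established, so O(¬wear_ppe).
Premises 3, 8, 10, 11 do not contribute to this derivation.
Hence ¬wear_ppe is obligatory.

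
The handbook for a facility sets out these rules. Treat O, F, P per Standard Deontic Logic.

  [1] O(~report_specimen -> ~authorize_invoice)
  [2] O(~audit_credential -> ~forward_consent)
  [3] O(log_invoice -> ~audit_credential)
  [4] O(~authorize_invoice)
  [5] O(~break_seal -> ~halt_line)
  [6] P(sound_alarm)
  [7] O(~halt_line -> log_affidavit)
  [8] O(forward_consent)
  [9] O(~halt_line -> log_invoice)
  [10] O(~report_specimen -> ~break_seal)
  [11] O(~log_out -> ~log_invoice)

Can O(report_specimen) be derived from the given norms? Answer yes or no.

From premise 8 we have O(forward_consent).
The contrapositive of premise 2 (O(~audit_credential -> ~forward_consent)) is O(forward_consent -> audit_credential), and O(forward_consent) is already established, so O(audit_credential).
The contrapositive of premise 3 (O(log_invoice -> ~audit_credential)) is O(audit_credential -> ~log_invoice), and O(audit_credential) is already established, so O(~log_invoice).
Premise 9, O(~halt_line -> log_invoice), contraposes to O(~log_invoice -> halt_line); with O(~log_invoice) we get O(halt_line).
The contrapositive of premise 5 (O(~break_seal -> ~halt_line)) is O(halt_line -> break_seal), and O(halt_line) is already established, so O(break_seal).
Premise 10, O(~report_specimen -> ~break_seal), contraposes to O(break_seal -> report_specimen); with O(break_seal) we get O(report_specimen).
Premises 1, 4, 6, 7, 11 do not contribute to this derivation.
So O(report_specimen) follows.

Yes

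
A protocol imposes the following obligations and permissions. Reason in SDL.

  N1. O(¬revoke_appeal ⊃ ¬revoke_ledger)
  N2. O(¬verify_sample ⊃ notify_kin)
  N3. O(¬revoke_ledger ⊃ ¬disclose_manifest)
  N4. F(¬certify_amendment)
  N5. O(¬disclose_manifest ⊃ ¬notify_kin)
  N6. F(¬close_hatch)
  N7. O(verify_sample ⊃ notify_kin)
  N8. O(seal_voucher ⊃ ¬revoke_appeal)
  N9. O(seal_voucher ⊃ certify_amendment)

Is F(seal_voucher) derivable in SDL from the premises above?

Premises 2 and 7 are O(¬verify_sample ⊃ notify_kin) and O(verify_sample ⊃ notify_kin); every ideal world satisfies ¬verify_sample or verify_sample, so in either case notify_kin holds — hence O(notify_kin).
Premise 5 is O(¬disclose_manifest ⊃ ¬notify_kin); contrapositively O(notify_kin ⊃ disclose_manifest). Since O(notify_kin) holds, K gives O(disclose_manifest).
Premise 3 is O(¬revoke_ledger ⊃ ¬disclose_manifest); contrapositively O(disclose_manifest ⊃ revoke_ledger). Since O(disclose_manifest) holds, K gives O(revoke_ledger).
Premise 1 is O(¬revoke_appeal ⊃ ¬revoke_ledger); contrapositively O(revoke_ledger ⊃ revoke_appeal). Since O(revoke_ledger) holds, K gives O(revoke_appeal).
The contrapositive of premise 8 (O(seal_voucher ⊃ ¬revoke_appeal)) is O(revoke_appeal ⊃ ¬seal_voucher), and O(revoke_appeal) is already established, so O(¬seal_voucher).
Premises 4, 6, 9 do not contribute to this derivation.
So O(¬seal_voucher) holds, i.e. F(seal_voucher). The claim follows.

Yes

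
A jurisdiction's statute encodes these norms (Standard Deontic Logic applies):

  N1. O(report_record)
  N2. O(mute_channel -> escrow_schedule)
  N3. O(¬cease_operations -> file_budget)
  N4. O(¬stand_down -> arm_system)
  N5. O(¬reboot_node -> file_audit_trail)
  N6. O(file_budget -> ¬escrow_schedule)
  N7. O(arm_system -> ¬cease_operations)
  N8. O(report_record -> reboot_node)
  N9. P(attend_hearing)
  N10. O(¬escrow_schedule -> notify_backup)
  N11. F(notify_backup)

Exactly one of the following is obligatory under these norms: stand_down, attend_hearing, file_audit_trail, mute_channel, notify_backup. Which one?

stand_down

Premise 11, F(notify_backup), is equivalent to O(¬notify_backup).
Premise 10 is O(¬escrow_schedule -> notify_backup); contrapositively O(¬notify_backup -> escrow_schedule). Since O(¬notify_backup) holds, K gives O(escrow_schedule).
Premise 6, O(file_budget -> ¬escrow_schedule), contraposes to O(escrow_schedule -> ¬file_budget); with O(escrow_schedule) we get O(¬file_budget).
The contrapositive of premise 3 (O(¬cease_operations -> file_budget)) is O(¬file_budget -> cease_operations), and O(¬file_budget) is already established, so O(cease_operations).
Premise 7 is O(arm_system -> ¬cease_operations); contrapositively O(cease_operations -> ¬arm_system). Since O(cease_operations) holds, K gives O(¬arm_system).
The contrapositive of premise 4 (O(¬stand_down -> arm_system)) is O(¬arm_system -> stand_down), and O(¬arm_system) is already established, so O(stand_down).
So O(stand_down) holds — stand_down is obligatory. None of the other listed options is made obligatory by any chain of premises.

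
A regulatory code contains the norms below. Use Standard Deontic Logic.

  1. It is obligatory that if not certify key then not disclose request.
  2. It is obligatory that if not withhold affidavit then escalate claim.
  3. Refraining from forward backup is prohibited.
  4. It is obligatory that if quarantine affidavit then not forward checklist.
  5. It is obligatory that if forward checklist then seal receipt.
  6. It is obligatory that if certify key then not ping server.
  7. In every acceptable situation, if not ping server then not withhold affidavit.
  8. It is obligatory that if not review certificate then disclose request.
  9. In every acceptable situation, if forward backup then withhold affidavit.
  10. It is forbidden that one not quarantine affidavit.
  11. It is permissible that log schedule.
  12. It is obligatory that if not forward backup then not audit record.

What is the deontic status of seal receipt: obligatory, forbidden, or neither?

Premise 5 is O(forward_checklist → seal_receipt), but O(forward_checklist) is not derivable from the premises, so it does not yield O(seal_receipt).
No premise or chain of K-axiom applications forces O(seal_receipt), and none forces O(¬seal_receipt). So seal_receipt is neither obligatory nor forbidden under these norms.

Neither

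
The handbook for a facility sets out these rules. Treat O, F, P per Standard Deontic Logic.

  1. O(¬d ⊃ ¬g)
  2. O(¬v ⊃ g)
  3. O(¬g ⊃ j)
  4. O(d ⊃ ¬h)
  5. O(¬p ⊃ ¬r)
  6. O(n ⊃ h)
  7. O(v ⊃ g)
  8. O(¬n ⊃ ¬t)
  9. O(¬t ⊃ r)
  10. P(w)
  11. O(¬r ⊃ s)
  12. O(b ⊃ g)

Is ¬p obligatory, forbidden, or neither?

Premises 2 and 7 are O(¬v ⊃ g) and O(v ⊃ g); every ideal world satisfies ¬v or v, so in either case g holds — hence O(g).
Premise 1 is O(¬d ⊃ ¬g); contrapositively O(g ⊃ d). Since O(g) holds, K gives O(d).
With premise 4, O(d ⊃ ¬h), the K-axiom yields O(¬h).
The contrapositive of premise 6 (O(n ⊃ h)) is O(¬h ⊃ ¬n), and O(¬h) is already established, so O(¬n).
With premise 8, O(¬n ⊃ ¬t), the K-axiom yields O(¬t).
From O(¬t) and premise 9, O(¬t ⊃ r), we obtain O(r).
The contrapositive of premise 5 (O(¬p ⊃ ¬r)) is O(r ⊃ p), and O(r) is already established, so O(p).
Premises 3, 10, 11, 12 do not contribute to this derivation.
Thus O(p), which is F(¬p): ¬p is forbidden.

Forbidden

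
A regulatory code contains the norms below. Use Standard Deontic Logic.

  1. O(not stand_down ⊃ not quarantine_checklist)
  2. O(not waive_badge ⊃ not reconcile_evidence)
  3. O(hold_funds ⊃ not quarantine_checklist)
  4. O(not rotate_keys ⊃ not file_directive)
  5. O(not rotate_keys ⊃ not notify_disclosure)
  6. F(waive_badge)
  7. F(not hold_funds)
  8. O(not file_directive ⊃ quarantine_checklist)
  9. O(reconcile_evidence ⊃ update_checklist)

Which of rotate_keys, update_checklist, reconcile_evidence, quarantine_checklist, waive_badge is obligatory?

Premise 7, F(not hold_funds), is equivalent to O(hold_funds).
Premise 3 is O(hold_funds ⊃ not quarantine_checklist); since O(hold_funds), deontic closure gives O(not quarantine_checklist).
Premise 8, O(not file_directive ⊃ quarantine_checklist), contraposes to O(not quarantine_checklist ⊃ file_directive); with O(not quarantine_checklist) we get O(file_directive).
Premise 4, O(not rotate_keys ⊃ not file_directive), contraposes to O(file_directive ⊃ rotate_keys); with O(file_directive) we get O(rotate_keys).
So O(rotate_keys) holds — rotate_keys is obligatory. None of the other listed options is made obligatory by any chain of premises.

rotate_keys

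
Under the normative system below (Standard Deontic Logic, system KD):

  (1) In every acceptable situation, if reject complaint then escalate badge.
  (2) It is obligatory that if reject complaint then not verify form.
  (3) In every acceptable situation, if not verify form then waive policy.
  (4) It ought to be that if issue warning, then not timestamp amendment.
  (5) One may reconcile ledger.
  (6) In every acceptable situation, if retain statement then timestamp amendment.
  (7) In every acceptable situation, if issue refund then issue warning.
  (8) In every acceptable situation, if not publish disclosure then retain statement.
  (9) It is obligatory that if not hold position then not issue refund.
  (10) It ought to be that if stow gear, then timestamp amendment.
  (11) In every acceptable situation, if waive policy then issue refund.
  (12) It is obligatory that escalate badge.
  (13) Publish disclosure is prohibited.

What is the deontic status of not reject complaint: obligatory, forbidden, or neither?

Obligatory

Premise 13 is F(publish_disclosure), i.e. O(¬publish_disclosure).
Applying K to premise 8 (O(¬publish_disclosure → retain_statement)) and O(¬publish_disclosure) yields O(retain_statement).
Premise 6 is O(retain_statement → timestamp_amendment); since O(retain_statement), deontic closure gives O(timestamp_amendment).
The contrapositive of premise 4 (O(issue_warning → ¬timestamp_amendment)) is O(timestamp_amendment → ¬issue_warning), and O(timestamp_amendment) is already established, so O(¬issue_warning).
The contrapositive of premise 7 (O(issue_refund → issue_warning)) is O(¬issue_warning → ¬issue_refund), and O(¬issue_warning) is already established, so O(¬issue_refund).
Premise 11 is O(waive_policy → issue_refund); contrapositively O(¬issue_refund → ¬waive_policy). Since O(¬issue_refund) holds, K gives O(¬waive_policy).
Premise 3 is O(¬verify_form → waive_policy); contrapositively O(¬waive_policy → verify_form). Since O(¬waive_policy) holds, K gives O(verify_form).
Premise 2 is O(reject_complaint → ¬verify_form); contrapositively O(verify_form → ¬reject_complaint). Since O(verify_form) holds, K gives O(¬reject_complaint).
Premises 1, 5, 9, 10, 12 do not contribute to this derivation.
Hence ¬reject_complaint is obligatory.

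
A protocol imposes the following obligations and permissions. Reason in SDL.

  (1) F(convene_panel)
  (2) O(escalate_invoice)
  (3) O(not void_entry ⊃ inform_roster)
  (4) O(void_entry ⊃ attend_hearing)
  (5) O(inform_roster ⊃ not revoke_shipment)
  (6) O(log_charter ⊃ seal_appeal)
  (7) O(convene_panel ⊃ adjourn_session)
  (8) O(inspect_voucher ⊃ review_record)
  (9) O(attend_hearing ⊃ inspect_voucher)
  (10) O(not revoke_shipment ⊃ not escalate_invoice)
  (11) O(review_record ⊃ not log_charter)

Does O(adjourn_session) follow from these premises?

Premise 7 is O(convene_panel ⊃ adjourn_session), but O(convene_panel) is not derivable from the premises, so it does not yield O(adjourn_session).
No other premise forces O(adjourn_session). An ideal world satisfying every premise can still have adjourn_session false, so O(adjourn_session) is not derivable.

No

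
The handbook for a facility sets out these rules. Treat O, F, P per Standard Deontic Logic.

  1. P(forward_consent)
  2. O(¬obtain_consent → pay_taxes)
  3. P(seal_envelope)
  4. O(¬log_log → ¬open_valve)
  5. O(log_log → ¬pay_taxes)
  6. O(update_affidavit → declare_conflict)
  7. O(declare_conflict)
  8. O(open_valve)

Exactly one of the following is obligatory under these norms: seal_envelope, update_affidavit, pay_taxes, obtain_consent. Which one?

Premise 8 gives O(open_valve).
The contrapositive of premise 4 (O(¬log_log → ¬open_valve)) is O(open_valve → log_log), and O(open_valve) is already established, so O(log_log).
Premise 5 is O(log_log → ¬pay_taxes); since O(log_log), deontic closure gives O(¬pay_taxes).
Premise 2, O(¬obtain_consent → pay_taxes), contraposes to O(¬pay_taxes → obtain_consent); with O(¬pay_taxes) we get O(obtain_consent).
So O(obtain_consent) holds — obtain_consent is obligatory. None of the other listed options is made obligatory by any chain of premises.

obtain_consent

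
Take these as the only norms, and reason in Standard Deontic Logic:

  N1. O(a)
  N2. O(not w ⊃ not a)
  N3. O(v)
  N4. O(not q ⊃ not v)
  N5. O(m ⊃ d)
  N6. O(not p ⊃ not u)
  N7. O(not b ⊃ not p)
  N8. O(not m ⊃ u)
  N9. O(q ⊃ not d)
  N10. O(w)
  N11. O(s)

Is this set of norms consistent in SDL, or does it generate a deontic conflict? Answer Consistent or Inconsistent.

Premise 2 is O(not w ⊃ not a), but O(not w) is not derivable from the premises, so it does not yield O(not a).
So O(not a) is not derivable, and the apparent clash with O(a) does not arise.
A world satisfying every obligation exists (e.g. a=true, b=true, d=false, m=false, p=true, q=true, s=true, u=true, v=true, w=true); no atom is both obligatory and forbidden, so the set is consistent.

Consistent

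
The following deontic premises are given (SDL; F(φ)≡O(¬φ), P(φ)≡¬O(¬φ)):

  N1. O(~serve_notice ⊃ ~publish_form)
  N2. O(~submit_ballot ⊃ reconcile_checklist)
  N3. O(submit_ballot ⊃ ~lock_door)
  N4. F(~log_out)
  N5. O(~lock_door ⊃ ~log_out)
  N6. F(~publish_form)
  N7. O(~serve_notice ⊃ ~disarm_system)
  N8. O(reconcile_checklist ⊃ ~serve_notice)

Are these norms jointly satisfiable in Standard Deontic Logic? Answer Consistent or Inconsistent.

Inconsistent

Premise 6, F(~publish_form), is equivalent to O(publish_form).
The contrapositive of premise 1 (O(~serve_notice ⊃ ~publish_form)) is O(publish_form ⊃ serve_notice), and O(publish_form) is already established, so O(serve_notice).
Premise 8 is O(reconcile_checklist ⊃ ~serve_notice); contrapositively O(serve_notice ⊃ ~reconcile_checklist). Since O(serve_notice) holds, K gives O(~reconcile_checklist).
Premise 2 is O(~submit_ballot ⊃ reconcile_checklist); contrapositively O(~reconcile_checklist ⊃ submit_ballot). Since O(~reconcile_checklist) holds, K gives O(submit_ballot).
Applying K to premise 3 (O(submit_ballot ⊃ ~lock_door)) and O(submit_ballot) yields O(~lock_door).
With premise 5, O(~lock_door ⊃ ~log_out), the K-axiom yields O(~log_out).
However, F(~log_out) at premise 4 amounts to O(log_out).
We now have both O(~log_out) and O(log_out) — log_out is simultaneously obligatory and forbidden, violating the D-axiom.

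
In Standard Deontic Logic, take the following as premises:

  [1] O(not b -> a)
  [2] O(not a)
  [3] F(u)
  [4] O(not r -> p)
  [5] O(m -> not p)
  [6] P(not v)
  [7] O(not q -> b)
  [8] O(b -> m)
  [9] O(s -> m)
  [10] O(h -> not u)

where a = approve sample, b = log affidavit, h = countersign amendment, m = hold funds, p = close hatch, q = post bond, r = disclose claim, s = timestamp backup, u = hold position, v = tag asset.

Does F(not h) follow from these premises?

No

Premise 10 is O(h -> not u); even if O(not u) held, inferring O(h) would be affirming the consequent — invalid.
No other premise forces O(h). An ideal world satisfying every premise can still have not h true, so F(not h) is not derivable.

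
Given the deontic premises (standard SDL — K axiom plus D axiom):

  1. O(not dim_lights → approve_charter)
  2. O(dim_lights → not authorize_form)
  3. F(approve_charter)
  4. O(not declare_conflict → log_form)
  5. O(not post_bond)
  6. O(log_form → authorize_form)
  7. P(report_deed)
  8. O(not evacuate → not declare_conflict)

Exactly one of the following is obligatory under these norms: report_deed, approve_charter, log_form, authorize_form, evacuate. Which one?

F(approve_charter) at premise 3 means O(not approve_charter).
Premise 1 is O(not dim_lights → approve_charter); contrapositively O(not approve_charter → dim_lights). Since O(not approve_charter) holds, K gives O(dim_lights).
From O(dim_lights) and premise 2, O(dim_lights → not authorize_form), we obtain O(not authorize_form).
Premise 6 is O(log_form → authorize_form); contrapositively O(not authorize_form → not log_form). Since O(not authorize_form) holds, K gives O(not log_form).
Premise 4 is O(not declare_conflict → log_form); contrapositively O(not log_form → declare_conflict). Since O(not log_form) holds, K gives O(declare_conflict).
The contrapositive of premise 8 (O(not evacuate → not declare_conflict)) is O(declare_conflict → evacuate), and O(declare_conflict) is already established, so O(evacuate).
So O(evacuate) holds — evacuate is obligatory. None of the other listed options is made obligatory by any chain of premises.

evacuate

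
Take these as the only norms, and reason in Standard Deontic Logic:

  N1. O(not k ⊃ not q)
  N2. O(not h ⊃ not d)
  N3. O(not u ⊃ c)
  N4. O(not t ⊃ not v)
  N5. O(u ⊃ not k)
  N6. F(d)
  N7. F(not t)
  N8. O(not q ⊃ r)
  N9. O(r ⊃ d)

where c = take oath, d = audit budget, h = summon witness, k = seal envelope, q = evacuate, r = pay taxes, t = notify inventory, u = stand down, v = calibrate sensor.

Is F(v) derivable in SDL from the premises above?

No

Premise 4 is O(not t ⊃ not v), but O(not t) is not derivable from the premises, so it does not yield O(not v).
No other premise forces O(not v). An ideal world satisfying every premise can still have v true, so F(v) is not derivable.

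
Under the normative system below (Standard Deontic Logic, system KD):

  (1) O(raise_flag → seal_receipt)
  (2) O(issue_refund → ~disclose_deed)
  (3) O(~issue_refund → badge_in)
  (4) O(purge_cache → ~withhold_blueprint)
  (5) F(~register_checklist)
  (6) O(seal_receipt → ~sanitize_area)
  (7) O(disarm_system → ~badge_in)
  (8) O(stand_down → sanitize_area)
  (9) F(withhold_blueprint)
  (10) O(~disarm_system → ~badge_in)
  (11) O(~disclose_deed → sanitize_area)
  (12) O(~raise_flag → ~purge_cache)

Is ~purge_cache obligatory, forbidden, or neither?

Obligatory

Premises 7 and 10 are O(disarm_system → ~badge_in) and O(~disarm_system → ~badge_in); every ideal world satisfies disarm_system or ~disarm_system, so in either case ~badge_in holds — hence O(~badge_in).
Premise 3, O(~issue_refund → badge_in), contraposes to O(~badge_in → issue_refund); with O(~badge_in) we get O(issue_refund).
From O(issue_refund) and premise 2, O(issue_refund → ~disclose_deed), we obtain O(~disclose_deed).
Premise 11 is O(~disclose_deed → sanitize_area); since O(~disclose_deed), deontic closure gives O(sanitize_area).
The contrapositive of premise 6 (O(seal_receipt → ~sanitize_area)) is O(sanitize_area → ~seal_receipt), and O(sanitize_area) is already established, so O(~seal_receipt).
The contrapositive of premise 1 (O(raise_flag → seal_receipt)) is O(~seal_receipt → ~raise_flag), and O(~seal_receipt) is already established, so O(~raise_flag).
From O(~raise_flag) and premise 12, O(~raise_flag → ~purge_cache), we obtain O(~purge_cache).
Premises 4, 5, 8, 9 do not contribute to this derivation.
Hence ~purge_cache is obligatory.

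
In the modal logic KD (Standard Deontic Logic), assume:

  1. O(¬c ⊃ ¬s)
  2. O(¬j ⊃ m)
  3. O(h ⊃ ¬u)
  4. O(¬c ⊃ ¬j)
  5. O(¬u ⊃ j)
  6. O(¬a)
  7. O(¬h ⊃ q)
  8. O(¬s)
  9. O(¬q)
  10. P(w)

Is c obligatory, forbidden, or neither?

Premise 9 gives O(¬q).
The contrapositive of premise 7 (O(¬h ⊃ q)) is O(¬q ⊃ h), and O(¬q) is already established, so O(h).
With premise 3, O(h ⊃ ¬u), the K-axiom yields O(¬u).
With premise 5, O(¬u ⊃ j), the K-axiom yields O(j).
Premise 4 is O(¬c ⊃ ¬j); contrapositively O(j ⊃ c). Since O(j) holds, K gives O(c).
Premises 1, 2, 6, 8, 10 do not contribute to this derivation.
Hence c is obligatory.

Obligatory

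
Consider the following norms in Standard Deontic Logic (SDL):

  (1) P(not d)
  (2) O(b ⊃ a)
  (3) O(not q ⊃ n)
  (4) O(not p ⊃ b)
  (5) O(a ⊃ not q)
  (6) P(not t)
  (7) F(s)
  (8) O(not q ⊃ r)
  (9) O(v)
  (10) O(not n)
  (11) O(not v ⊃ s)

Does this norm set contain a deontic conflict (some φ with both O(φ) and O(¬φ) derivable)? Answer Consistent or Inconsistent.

Consistent

Premise 11 is O(not v ⊃ s), but O(not v) is not derivable from the premises, so it does not yield O(s).
So O(s) is not derivable, and the apparent clash with O(not s) does not arise.
A world satisfying every obligation exists (e.g. a=false, b=false, d=false, n=false, p=true, q=true, r=false, s=false, t=false, v=true); no atom is both obligatory and forbidden, so the set is consistent.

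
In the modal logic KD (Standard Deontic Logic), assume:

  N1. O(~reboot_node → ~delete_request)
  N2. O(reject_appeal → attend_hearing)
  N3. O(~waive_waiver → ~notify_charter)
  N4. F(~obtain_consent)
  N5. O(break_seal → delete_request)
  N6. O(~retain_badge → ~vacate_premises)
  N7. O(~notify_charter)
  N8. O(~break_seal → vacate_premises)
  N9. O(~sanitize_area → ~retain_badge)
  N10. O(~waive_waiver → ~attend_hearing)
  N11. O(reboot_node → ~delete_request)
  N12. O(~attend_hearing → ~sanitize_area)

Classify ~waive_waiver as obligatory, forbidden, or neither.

By case analysis on ~reboot_node: premise 1 gives O(~reboot_node → ~delete_request) and premise 11 gives O(reboot_node → ~delete_request), so O(~delete_request) either way.
The contrapositive of premise 5 (O(break_seal → delete_request)) is O(~delete_request → ~break_seal), and O(~delete_request) is already established, so O(~break_seal).
From O(~break_seal) and premise 8, O(~break_seal → vacate_premises), we obtain O(vacate_premises).
The contrapositive of premise 6 (O(~retain_badge → ~vacate_premises)) is O(vacate_premises → retain_badge), and O(vacate_premises) is already established, so O(retain_badge).
Premise 9, O(~sanitize_area → ~retain_badge), contraposes to O(retain_badge → sanitize_area); with O(retain_badge) we get O(sanitize_area).
Premise 12 is O(~attend_hearing → ~sanitize_area); contrapositively O(sanitize_area → attend_hearing). Since O(sanitize_area) holds, K gives O(attend_hearing).
Premise 10 is O(~waive_waiver → ~attend_hearing); contrapositively O(attend_hearing → waive_waiver). Since O(attend_hearing) holds, K gives O(waive_waiver).
Premises 2, 3, 4, 7 do not contribute to this derivation.
Thus O(waive_waiver), which is F(~waive_waiver): ~waive_waiver is forbidden.

Forbidden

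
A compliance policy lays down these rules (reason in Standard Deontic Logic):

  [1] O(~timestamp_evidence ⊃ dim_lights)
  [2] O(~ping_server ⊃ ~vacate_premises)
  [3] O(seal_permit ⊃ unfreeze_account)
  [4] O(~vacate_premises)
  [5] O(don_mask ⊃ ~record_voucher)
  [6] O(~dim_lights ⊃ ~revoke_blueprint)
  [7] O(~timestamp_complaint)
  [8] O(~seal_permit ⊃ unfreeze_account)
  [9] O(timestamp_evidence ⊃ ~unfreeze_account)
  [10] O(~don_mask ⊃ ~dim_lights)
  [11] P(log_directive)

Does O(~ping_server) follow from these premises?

No

Premise 2 is O(~ping_server ⊃ ~vacate_premises); even if O(~vacate_premises) held, inferring O(~ping_server) would be affirming the consequent — invalid.
No other premise forces O(~ping_server). An ideal world satisfying every premise can still have ~ping_server false, so O(~ping_server) is not derivable.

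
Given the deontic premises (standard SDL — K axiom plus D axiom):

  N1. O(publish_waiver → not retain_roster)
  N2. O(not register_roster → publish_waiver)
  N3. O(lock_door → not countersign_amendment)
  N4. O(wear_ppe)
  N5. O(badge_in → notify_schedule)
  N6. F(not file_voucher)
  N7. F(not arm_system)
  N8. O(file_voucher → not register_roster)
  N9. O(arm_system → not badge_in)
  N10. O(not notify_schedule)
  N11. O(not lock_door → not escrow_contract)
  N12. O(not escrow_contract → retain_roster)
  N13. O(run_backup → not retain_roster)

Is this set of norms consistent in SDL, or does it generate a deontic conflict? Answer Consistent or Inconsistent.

Consistent

Premise 5 is O(badge_in → notify_schedule), but O(badge_in) is not derivable from the premises, so it does not yield O(notify_schedule).
So O(notify_schedule) is not derivable, and the apparent clash with O(not notify_schedule) does not arise.
A world satisfying every obligation exists (e.g. arm_system=true, badge_in=false, countersign_amendment=false, escrow_contract=true, file_voucher=true, lock_door=true, notify_schedule=false, publish_waiver=true, register_roster=false, retain_roster=false, run_backup=false, wear_ppe=true); no atom is both obligatory and forbidden, so the set is consistent.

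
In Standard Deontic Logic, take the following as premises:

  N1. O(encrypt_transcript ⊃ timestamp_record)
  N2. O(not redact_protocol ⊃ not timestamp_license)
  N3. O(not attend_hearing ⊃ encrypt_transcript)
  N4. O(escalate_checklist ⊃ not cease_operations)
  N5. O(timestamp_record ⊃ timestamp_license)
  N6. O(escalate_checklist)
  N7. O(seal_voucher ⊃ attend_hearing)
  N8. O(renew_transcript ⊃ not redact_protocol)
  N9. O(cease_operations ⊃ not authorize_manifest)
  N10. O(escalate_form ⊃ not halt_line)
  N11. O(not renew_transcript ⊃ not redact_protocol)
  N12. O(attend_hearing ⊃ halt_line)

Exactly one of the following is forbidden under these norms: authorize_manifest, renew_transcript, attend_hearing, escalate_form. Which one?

Premises 11 and 8 are O(not renew_transcript ⊃ not redact_protocol) and O(renew_transcript ⊃ not redact_protocol); every ideal world satisfies not renew_transcript or renew_transcript, so in either case not redact_protocol holds — hence O(not redact_protocol).
Applying K to premise 2 (O(not redact_protocol ⊃ not timestamp_license)) and O(not redact_protocol) yields O(not timestamp_license).
The contrapositive of premise 5 (O(timestamp_record ⊃ timestamp_license)) is O(not timestamp_license ⊃ not timestamp_record), and O(not timestamp_license) is already established, so O(not timestamp_record).
The contrapositive of premise 1 (O(encrypt_transcript ⊃ timestamp_record)) is O(not timestamp_record ⊃ not encrypt_transcript), and O(not timestamp_record) is already established, so O(not encrypt_transcript).
The contrapositive of premise 3 (O(not attend_hearing ⊃ encrypt_transcript)) is O(not encrypt_transcript ⊃ attend_hearing), and O(not encrypt_transcript) is already established, so O(attend_hearing).
From O(attend_hearing) and premise 12, O(attend_hearing ⊃ halt_line), we obtain O(halt_line).
Premise 10 is O(escalate_form ⊃ not halt_line); contrapositively O(halt_line ⊃ not escalate_form). Since O(halt_line) holds, K gives O(not escalate_form).
So O(not escalate_form) holds, i.e. escalate_form is forbidden. None of the other listed options is forbidden under the premises.

escalate_form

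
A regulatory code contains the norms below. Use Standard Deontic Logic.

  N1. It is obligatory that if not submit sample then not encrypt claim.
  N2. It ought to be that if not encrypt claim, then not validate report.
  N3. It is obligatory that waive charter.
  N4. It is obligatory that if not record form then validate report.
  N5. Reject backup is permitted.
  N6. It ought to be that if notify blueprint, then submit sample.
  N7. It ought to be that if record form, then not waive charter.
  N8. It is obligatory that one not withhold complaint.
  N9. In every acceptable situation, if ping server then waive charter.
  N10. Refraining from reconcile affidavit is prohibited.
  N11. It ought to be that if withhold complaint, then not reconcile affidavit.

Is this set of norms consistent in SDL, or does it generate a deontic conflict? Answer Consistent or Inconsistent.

Consistent

Premise 11 is O(withhold_complaint → ¬reconcile_affidavit), but O(withhold_complaint) is not derivable from the premises, so it does not yield O(¬reconcile_affidavit).
So O(¬reconcile_affidavit) is not derivable, and the apparent clash with O(reconcile_affidavit) does not arise.
A world satisfying every obligation exists (e.g. encrypt_claim=true, notify_blueprint=false, ping_server=false, reconcile_affidavit=true, record_form=false, reject_backup=false, submit_sample=true, validate_report=true, waive_charter=true, withhold_complaint=false); no atom is both obligatory and forbidden, so the set is consistent.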